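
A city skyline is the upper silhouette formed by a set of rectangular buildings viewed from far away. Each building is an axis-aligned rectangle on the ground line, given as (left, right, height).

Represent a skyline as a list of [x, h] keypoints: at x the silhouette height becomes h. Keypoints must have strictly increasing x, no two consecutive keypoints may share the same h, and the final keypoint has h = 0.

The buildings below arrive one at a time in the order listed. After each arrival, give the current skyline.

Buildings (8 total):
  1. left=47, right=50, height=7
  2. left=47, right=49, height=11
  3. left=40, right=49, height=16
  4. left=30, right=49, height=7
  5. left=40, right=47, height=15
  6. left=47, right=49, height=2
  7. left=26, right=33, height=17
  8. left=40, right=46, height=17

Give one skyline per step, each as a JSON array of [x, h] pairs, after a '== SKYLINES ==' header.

== SKYLINES ==
[[47,7],[50,0]]
[[47,11],[49,7],[50,0]]
[[40,16],[49,7],[50,0]]
[[30,7],[40,16],[49,7],[50,0]]
[[30,7],[40,16],[49,7],[50,0]]
[[30,7],[40,16],[49,7],[50,0]]
[[26,17],[33,7],[40,16],[49,7],[50,0]]
[[26,17],[33,7],[40,17],[46,16],[49,7],[50,0]]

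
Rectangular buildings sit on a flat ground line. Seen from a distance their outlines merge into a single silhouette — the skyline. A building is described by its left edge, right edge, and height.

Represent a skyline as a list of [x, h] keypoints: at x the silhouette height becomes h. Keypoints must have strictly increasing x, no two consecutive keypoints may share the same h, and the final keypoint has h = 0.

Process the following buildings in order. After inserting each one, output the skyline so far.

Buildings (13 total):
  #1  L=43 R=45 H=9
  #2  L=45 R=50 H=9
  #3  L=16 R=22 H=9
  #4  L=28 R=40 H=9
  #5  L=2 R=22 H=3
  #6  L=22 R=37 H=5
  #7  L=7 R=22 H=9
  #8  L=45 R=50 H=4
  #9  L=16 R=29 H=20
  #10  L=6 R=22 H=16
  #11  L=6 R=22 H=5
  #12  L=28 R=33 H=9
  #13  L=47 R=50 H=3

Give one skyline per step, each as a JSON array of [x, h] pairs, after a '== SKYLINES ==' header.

== SKYLINES ==
[[43,9],[45,0]]
[[43,9],[50,0]]
[[16,9],[22,0],[43,9],[50,0]]
[[16,9],[22,0],[28,9],[40,0],[43,9],[50,0]]
[[2,3],[16,9],[22,0],[28,9],[40,0],[43,9],[50,0]]
[[2,3],[16,9],[22,5],[28,9],[40,0],[43,9],[50,0]]
[[2,3],[7,9],[22,5],[28,9],[40,0],[43,9],[50,0]]
[[2,3],[7,9],[22,5],[28,9],[40,0],[43,9],[50,0]]
[[2,3],[7,9],[16,20],[29,9],[40,0],[43,9],[50,0]]
[[2,3],[6,16],[16,20],[29,9],[40,0],[43,9],[50,0]]
[[2,3],[6,16],[16,20],[29,9],[40,0],[43,9],[50,0]]
[[2,3],[6,16],[16,20],[29,9],[40,0],[43,9],[50,0]]
[[2,3],[6,16],[16,20],[29,9],[40,0],[43,9],[50,0]]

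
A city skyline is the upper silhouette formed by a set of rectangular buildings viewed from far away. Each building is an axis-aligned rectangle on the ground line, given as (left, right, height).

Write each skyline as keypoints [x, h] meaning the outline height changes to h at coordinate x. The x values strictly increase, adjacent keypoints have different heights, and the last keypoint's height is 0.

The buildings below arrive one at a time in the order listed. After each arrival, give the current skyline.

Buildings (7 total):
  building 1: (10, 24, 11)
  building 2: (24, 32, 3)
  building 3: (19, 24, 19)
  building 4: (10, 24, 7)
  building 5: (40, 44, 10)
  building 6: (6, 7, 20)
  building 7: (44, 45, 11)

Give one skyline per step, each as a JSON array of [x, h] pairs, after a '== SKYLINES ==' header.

== SKYLINES ==
[[10,11],[24,0]]
[[10,11],[24,3],[32,0]]
[[10,11],[19,19],[24,3],[32,0]]
[[10,11],[19,19],[24,3],[32,0]]
[[10,11],[19,19],[24,3],[32,0],[40,10],[44,0]]
[[6,20],[7,0],[10,11],[19,19],[24,3],[32,0],[40,10],[44,0]]
[[6,20],[7,0],[10,11],[19,19],[24,3],[32,0],[40,10],[44,11],[45,0]]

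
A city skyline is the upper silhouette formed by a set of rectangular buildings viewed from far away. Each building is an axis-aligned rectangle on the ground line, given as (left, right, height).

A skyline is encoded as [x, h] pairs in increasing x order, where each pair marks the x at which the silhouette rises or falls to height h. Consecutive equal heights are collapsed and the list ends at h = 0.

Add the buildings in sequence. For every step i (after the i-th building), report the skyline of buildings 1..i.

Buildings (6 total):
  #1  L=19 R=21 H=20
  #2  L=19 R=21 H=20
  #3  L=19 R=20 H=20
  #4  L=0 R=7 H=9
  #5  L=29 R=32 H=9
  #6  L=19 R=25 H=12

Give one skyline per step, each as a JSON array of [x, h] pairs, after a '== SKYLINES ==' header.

== SKYLINES ==
[[19,20],[21,0]]
[[19,20],[21,0]]
[[19,20],[21,0]]
[[0,9],[7,0],[19,20],[21,0]]
[[0,9],[7,0],[19,20],[21,0],[29,9],[32,0]]
[[0,9],[7,0],[19,20],[21,12],[25,0],[29,9],[32,0]]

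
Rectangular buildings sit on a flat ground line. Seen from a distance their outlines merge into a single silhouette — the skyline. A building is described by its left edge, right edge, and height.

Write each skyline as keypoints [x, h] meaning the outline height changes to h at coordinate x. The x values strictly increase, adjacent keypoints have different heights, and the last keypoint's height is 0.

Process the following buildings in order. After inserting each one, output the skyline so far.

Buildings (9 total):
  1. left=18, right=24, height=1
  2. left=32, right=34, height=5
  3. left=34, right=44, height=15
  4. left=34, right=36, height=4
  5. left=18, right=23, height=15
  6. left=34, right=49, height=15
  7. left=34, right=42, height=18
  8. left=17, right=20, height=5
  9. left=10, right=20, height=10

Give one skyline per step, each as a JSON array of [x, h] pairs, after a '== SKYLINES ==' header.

== SKYLINES ==
[[18,1],[24,0]]
[[18,1],[24,0],[32,5],[34,0]]
[[18,1],[24,0],[32,5],[34,15],[44,0]]
[[18,1],[24,0],[32,5],[34,15],[44,0]]
[[18,15],[23,1],[24,0],[32,5],[34,15],[44,0]]
[[18,15],[23,1],[24,0],[32,5],[34,15],[49,0]]
[[18,15],[23,1],[24,0],[32,5],[34,18],[42,15],[49,0]]
[[17,5],[18,15],[23,1],[24,0],[32,5],[34,18],[42,15],[49,0]]
[[10,10],[18,15],[23,1],[24,0],[32,5],[34,18],[42,15],[49,0]]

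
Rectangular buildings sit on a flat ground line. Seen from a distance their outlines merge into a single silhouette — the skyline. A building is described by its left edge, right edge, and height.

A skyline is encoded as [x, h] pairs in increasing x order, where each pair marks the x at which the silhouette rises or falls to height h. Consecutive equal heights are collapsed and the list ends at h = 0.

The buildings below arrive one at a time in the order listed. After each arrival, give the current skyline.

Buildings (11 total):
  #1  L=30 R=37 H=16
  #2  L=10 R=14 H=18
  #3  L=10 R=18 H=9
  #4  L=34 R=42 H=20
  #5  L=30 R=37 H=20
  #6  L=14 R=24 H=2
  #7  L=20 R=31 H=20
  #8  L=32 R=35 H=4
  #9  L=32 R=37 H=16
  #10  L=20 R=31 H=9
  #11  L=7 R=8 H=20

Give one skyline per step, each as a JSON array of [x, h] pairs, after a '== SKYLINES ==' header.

== SKYLINES ==
[[30,16],[37,0]]
[[10,18],[14,0],[30,16],[37,0]]
[[10,18],[14,9],[18,0],[30,16],[37,0]]
[[10,18],[14,9],[18,0],[30,16],[34,20],[42,0]]
[[10,18],[14,9],[18,0],[30,20],[42,0]]
[[10,18],[14,9],[18,2],[24,0],[30,20],[42,0]]
[[10,18],[14,9],[18,2],[20,20],[42,0]]
[[10,18],[14,9],[18,2],[20,20],[42,0]]
[[10,18],[14,9],[18,2],[20,20],[42,0]]
[[10,18],[14,9],[18,2],[20,20],[42,0]]
[[7,20],[8,0],[10,18],[14,9],[18,2],[20,20],[42,0]]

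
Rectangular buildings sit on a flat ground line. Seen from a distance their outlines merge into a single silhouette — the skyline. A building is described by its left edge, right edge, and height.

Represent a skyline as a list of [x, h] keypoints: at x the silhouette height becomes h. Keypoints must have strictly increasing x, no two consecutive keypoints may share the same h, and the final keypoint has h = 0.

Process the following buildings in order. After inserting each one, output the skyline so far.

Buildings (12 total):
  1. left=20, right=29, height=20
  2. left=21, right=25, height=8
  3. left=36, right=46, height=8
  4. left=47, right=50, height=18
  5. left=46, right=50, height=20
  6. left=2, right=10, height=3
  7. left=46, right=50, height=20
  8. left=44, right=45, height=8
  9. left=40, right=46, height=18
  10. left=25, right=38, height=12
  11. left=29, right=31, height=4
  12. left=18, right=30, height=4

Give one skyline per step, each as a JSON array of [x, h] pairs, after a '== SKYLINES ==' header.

== SKYLINES ==
[[20,20],[29,0]]
[[20,20],[29,0]]
[[20,20],[29,0],[36,8],[46,0]]
[[20,20],[29,0],[36,8],[46,0],[47,18],[50,0]]
[[20,20],[29,0],[36,8],[46,20],[50,0]]
[[2,3],[10,0],[20,20],[29,0],[36,8],[46,20],[50,0]]
[[2,3],[10,0],[20,20],[29,0],[36,8],[46,20],[50,0]]
[[2,3],[10,0],[20,20],[29,0],[36,8],[46,20],[50,0]]
[[2,3],[10,0],[20,20],[29,0],[36,8],[40,18],[46,20],[50,0]]
[[2,3],[10,0],[20,20],[29,12],[38,8],[40,18],[46,20],[50,0]]
[[2,3],[10,0],[20,20],[29,12],[38,8],[40,18],[46,20],[50,0]]
[[2,3],[10,0],[18,4],[20,20],[29,12],[38,8],[40,18],[46,20],[50,0]]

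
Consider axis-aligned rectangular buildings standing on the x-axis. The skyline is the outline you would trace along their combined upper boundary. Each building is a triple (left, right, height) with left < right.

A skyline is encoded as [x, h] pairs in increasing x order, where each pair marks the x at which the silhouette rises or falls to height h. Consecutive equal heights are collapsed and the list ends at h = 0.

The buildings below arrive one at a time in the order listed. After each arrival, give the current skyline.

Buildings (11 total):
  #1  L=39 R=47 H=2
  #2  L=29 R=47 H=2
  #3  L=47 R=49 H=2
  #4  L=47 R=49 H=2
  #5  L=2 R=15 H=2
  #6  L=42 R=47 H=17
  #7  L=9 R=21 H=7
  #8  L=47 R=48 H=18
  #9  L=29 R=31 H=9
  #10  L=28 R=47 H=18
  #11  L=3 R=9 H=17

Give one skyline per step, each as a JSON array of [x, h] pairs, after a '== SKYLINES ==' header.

== SKYLINES ==
[[39,2],[47,0]]
[[29,2],[47,0]]
[[29,2],[49,0]]
[[29,2],[49,0]]
[[2,2],[15,0],[29,2],[49,0]]
[[2,2],[15,0],[29,2],[42,17],[47,2],[49,0]]
[[2,2],[9,7],[21,0],[29,2],[42,17],[47,2],[49,0]]
[[2,2],[9,7],[21,0],[29,2],[42,17],[47,18],[48,2],[49,0]]
[[2,2],[9,7],[21,0],[29,9],[31,2],[42,17],[47,18],[48,2],[49,0]]
[[2,2],[9,7],[21,0],[28,18],[48,2],[49,0]]
[[2,2],[3,17],[9,7],[21,0],[28,18],[48,2],[49,0]]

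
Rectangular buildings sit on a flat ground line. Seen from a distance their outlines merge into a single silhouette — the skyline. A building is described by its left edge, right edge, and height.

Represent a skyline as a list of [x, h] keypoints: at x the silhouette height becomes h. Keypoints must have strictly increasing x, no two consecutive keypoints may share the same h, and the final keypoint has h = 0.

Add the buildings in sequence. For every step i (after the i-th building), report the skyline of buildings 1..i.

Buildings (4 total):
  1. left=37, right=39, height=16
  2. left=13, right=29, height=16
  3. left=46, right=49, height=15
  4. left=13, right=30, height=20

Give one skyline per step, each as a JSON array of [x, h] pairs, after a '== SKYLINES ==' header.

== SKYLINES ==
[[37,16],[39,0]]
[[13,16],[29,0],[37,16],[39,0]]
[[13,16],[29,0],[37,16],[39,0],[46,15],[49,0]]
[[13,20],[30,0],[37,16],[39,0],[46,15],[49,0]]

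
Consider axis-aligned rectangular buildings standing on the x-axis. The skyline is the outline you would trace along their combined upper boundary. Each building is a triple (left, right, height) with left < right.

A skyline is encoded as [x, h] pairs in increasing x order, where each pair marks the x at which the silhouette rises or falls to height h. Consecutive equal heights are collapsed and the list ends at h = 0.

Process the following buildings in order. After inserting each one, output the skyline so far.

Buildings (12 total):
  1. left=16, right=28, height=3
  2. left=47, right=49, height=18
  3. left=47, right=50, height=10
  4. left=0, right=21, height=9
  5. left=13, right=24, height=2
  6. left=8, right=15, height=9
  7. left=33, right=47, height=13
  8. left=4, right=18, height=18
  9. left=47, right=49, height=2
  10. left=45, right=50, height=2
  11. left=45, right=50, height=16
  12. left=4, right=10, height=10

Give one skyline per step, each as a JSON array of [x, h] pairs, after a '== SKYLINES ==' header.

== SKYLINES ==
[[16,3],[28,0]]
[[16,3],[28,0],[47,18],[49,0]]
[[16,3],[28,0],[47,18],[49,10],[50,0]]
[[0,9],[21,3],[28,0],[47,18],[49,10],[50,0]]
[[0,9],[21,3],[28,0],[47,18],[49,10],[50,0]]
[[0,9],[21,3],[28,0],[47,18],[49,10],[50,0]]
[[0,9],[21,3],[28,0],[33,13],[47,18],[49,10],[50,0]]
[[0,9],[4,18],[18,9],[21,3],[28,0],[33,13],[47,18],[49,10],[50,0]]
[[0,9],[4,18],[18,9],[21,3],[28,0],[33,13],[47,18],[49,10],[50,0]]
[[0,9],[4,18],[18,9],[21,3],[28,0],[33,13],[47,18],[49,10],[50,0]]
[[0,9],[4,18],[18,9],[21,3],[28,0],[33,13],[45,16],[47,18],[49,16],[50,0]]
[[0,9],[4,18],[18,9],[21,3],[28,0],[33,13],[45,16],[47,18],[49,16],[50,0]]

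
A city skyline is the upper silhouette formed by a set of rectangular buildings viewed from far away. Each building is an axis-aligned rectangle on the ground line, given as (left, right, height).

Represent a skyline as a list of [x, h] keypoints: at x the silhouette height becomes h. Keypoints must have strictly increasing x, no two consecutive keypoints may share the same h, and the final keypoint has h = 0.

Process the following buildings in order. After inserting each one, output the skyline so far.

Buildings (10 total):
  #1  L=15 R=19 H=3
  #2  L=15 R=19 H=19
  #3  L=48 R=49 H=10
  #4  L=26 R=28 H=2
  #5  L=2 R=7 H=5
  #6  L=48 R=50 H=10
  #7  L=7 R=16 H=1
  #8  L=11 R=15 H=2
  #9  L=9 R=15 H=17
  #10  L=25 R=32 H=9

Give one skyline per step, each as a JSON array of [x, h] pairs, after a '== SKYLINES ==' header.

== SKYLINES ==
[[15,3],[19,0]]
[[15,19],[19,0]]
[[15,19],[19,0],[48,10],[49,0]]
[[15,19],[19,0],[26,2],[28,0],[48,10],[49,0]]
[[2,5],[7,0],[15,19],[19,0],[26,2],[28,0],[48,10],[49,0]]
[[2,5],[7,0],[15,19],[19,0],[26,2],[28,0],[48,10],[50,0]]
[[2,5],[7,1],[15,19],[19,0],[26,2],[28,0],[48,10],[50,0]]
[[2,5],[7,1],[11,2],[15,19],[19,0],[26,2],[28,0],[48,10],[50,0]]
[[2,5],[7,1],[9,17],[15,19],[19,0],[26,2],[28,0],[48,10],[50,0]]
[[2,5],[7,1],[9,17],[15,19],[19,0],[25,9],[32,0],[48,10],[50,0]]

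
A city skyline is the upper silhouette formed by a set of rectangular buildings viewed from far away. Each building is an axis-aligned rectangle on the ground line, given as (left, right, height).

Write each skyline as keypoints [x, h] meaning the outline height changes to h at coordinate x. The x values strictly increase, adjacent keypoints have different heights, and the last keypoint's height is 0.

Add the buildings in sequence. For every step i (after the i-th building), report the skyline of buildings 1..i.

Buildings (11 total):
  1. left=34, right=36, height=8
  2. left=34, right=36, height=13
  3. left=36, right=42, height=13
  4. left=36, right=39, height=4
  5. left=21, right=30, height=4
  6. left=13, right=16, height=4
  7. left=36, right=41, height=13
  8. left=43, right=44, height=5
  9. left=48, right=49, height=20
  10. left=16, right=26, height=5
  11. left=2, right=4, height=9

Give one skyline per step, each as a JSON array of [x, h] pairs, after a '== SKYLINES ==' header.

== SKYLINES ==
[[34,8],[36,0]]
[[34,13],[36,0]]
[[34,13],[42,0]]
[[34,13],[42,0]]
[[21,4],[30,0],[34,13],[42,0]]
[[13,4],[16,0],[21,4],[30,0],[34,13],[42,0]]
[[13,4],[16,0],[21,4],[30,0],[34,13],[42,0]]
[[13,4],[16,0],[21,4],[30,0],[34,13],[42,0],[43,5],[44,0]]
[[13,4],[16,0],[21,4],[30,0],[34,13],[42,0],[43,5],[44,0],[48,20],[49,0]]
[[13,4],[16,5],[26,4],[30,0],[34,13],[42,0],[43,5],[44,0],[48,20],[49,0]]
[[2,9],[4,0],[13,4],[16,5],[26,4],[30,0],[34,13],[42,0],[43,5],[44,0],[48,20],[49,0]]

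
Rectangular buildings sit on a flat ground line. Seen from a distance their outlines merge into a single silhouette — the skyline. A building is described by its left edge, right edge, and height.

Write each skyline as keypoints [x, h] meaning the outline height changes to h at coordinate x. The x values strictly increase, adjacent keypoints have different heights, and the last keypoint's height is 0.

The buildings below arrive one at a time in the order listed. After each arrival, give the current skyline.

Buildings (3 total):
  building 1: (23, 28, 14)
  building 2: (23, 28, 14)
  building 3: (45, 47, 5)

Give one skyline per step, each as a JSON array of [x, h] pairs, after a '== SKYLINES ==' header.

== SKYLINES ==
[[23,14],[28,0]]
[[23,14],[28,0]]
[[23,14],[28,0],[45,5],[47,0]]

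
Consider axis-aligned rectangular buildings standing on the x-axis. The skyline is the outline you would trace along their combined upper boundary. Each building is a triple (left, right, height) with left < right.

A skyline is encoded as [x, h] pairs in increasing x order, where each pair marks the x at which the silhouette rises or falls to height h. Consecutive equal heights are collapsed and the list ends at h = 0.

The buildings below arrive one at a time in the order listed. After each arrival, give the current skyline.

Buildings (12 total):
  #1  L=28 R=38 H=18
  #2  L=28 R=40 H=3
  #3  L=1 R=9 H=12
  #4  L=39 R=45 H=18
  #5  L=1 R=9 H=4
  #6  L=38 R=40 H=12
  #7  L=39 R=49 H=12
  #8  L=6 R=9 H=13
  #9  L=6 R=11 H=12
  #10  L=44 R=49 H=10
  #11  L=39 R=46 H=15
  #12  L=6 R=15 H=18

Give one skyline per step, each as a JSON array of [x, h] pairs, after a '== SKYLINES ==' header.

== SKYLINES ==
[[28,18],[38,0]]
[[28,18],[38,3],[40,0]]
[[1,12],[9,0],[28,18],[38,3],[40,0]]
[[1,12],[9,0],[28,18],[38,3],[39,18],[45,0]]
[[1,12],[9,0],[28,18],[38,3],[39,18],[45,0]]
[[1,12],[9,0],[28,18],[38,12],[39,18],[45,0]]
[[1,12],[9,0],[28,18],[38,12],[39,18],[45,12],[49,0]]
[[1,12],[6,13],[9,0],[28,18],[38,12],[39,18],[45,12],[49,0]]
[[1,12],[6,13],[9,12],[11,0],[28,18],[38,12],[39,18],[45,12],[49,0]]
[[1,12],[6,13],[9,12],[11,0],[28,18],[38,12],[39,18],[45,12],[49,0]]
[[1,12],[6,13],[9,12],[11,0],[28,18],[38,12],[39,18],[45,15],[46,12],[49,0]]
[[1,12],[6,18],[15,0],[28,18],[38,12],[39,18],[45,15],[46,12],[49,0]]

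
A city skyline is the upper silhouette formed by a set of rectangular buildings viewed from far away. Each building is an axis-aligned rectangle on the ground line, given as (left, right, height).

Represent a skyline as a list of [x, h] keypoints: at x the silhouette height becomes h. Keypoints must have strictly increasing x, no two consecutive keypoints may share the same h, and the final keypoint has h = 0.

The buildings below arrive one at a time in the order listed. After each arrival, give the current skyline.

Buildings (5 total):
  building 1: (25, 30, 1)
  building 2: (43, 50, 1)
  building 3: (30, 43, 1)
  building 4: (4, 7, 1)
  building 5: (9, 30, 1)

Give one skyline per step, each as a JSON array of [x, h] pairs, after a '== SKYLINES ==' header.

== SKYLINES ==
[[25,1],[30,0]]
[[25,1],[30,0],[43,1],[50,0]]
[[25,1],[50,0]]
[[4,1],[7,0],[25,1],[50,0]]
[[4,1],[7,0],[9,1],[50,0]]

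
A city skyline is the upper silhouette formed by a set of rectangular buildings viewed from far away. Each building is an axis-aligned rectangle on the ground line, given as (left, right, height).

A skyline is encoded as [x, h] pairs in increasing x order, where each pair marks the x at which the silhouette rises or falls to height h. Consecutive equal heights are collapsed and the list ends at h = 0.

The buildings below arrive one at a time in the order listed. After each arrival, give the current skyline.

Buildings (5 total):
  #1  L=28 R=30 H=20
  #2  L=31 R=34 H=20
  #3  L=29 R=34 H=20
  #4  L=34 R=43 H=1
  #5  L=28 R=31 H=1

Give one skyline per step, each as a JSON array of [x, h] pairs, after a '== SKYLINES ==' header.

== SKYLINES ==
[[28,20],[30,0]]
[[28,20],[30,0],[31,20],[34,0]]
[[28,20],[34,0]]
[[28,20],[34,1],[43,0]]
[[28,20],[34,1],[43,0]]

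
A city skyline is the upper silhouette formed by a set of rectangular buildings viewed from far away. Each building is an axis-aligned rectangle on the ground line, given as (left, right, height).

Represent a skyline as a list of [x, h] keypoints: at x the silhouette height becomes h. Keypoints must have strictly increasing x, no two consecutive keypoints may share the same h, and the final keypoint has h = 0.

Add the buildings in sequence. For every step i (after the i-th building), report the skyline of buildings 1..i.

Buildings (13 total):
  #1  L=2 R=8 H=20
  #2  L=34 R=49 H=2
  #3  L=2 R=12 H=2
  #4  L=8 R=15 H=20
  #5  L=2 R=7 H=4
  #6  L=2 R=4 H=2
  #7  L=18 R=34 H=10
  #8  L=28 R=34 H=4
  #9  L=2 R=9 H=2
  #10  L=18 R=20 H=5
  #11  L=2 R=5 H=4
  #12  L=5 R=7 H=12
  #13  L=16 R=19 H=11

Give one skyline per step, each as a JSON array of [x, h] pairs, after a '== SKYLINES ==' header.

== SKYLINES ==
[[2,20],[8,0]]
[[2,20],[8,0],[34,2],[49,0]]
[[2,20],[8,2],[12,0],[34,2],[49,0]]
[[2,20],[15,0],[34,2],[49,0]]
[[2,20],[15,0],[34,2],[49,0]]
[[2,20],[15,0],[34,2],[49,0]]
[[2,20],[15,0],[18,10],[34,2],[49,0]]
[[2,20],[15,0],[18,10],[34,2],[49,0]]
[[2,20],[15,0],[18,10],[34,2],[49,0]]
[[2,20],[15,0],[18,10],[34,2],[49,0]]
[[2,20],[15,0],[18,10],[34,2],[49,0]]
[[2,20],[15,0],[18,10],[34,2],[49,0]]
[[2,20],[15,0],[16,11],[19,10],[34,2],[49,0]]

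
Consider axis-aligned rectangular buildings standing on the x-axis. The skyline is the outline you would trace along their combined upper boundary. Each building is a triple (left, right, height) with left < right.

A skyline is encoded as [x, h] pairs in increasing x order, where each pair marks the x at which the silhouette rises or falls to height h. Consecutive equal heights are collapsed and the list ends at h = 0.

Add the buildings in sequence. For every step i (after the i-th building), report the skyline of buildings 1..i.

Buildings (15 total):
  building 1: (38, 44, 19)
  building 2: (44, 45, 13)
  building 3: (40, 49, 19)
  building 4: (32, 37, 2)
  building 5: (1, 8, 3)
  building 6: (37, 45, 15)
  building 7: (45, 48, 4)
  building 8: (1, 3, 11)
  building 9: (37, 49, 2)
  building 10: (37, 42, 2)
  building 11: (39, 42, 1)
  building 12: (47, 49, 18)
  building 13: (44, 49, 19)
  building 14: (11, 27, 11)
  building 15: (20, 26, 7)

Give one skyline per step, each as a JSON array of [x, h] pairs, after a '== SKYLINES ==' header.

== SKYLINES ==
[[38,19],[44,0]]
[[38,19],[44,13],[45,0]]
[[38,19],[49,0]]
[[32,2],[37,0],[38,19],[49,0]]
[[1,3],[8,0],[32,2],[37,0],[38,19],[49,0]]
[[1,3],[8,0],[32,2],[37,15],[38,19],[49,0]]
[[1,3],[8,0],[32,2],[37,15],[38,19],[49,0]]
[[1,11],[3,3],[8,0],[32,2],[37,15],[38,19],[49,0]]
[[1,11],[3,3],[8,0],[32,2],[37,15],[38,19],[49,0]]
[[1,11],[3,3],[8,0],[32,2],[37,15],[38,19],[49,0]]
[[1,11],[3,3],[8,0],[32,2],[37,15],[38,19],[49,0]]
[[1,11],[3,3],[8,0],[32,2],[37,15],[38,19],[49,0]]
[[1,11],[3,3],[8,0],[32,2],[37,15],[38,19],[49,0]]
[[1,11],[3,3],[8,0],[11,11],[27,0],[32,2],[37,15],[38,19],[49,0]]
[[1,11],[3,3],[8,0],[11,11],[27,0],[32,2],[37,15],[38,19],[49,0]]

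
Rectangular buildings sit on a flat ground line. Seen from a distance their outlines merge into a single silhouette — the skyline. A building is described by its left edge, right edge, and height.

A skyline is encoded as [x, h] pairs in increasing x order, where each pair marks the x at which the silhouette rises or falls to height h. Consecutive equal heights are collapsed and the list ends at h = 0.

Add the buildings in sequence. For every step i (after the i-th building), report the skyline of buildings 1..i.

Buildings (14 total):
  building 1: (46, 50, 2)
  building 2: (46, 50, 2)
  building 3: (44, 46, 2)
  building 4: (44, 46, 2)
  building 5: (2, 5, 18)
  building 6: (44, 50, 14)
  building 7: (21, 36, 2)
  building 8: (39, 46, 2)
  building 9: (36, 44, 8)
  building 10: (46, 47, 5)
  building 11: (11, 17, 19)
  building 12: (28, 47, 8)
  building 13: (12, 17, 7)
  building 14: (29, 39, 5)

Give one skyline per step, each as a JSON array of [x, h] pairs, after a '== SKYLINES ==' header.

== SKYLINES ==
[[46,2],[50,0]]
[[46,2],[50,0]]
[[44,2],[50,0]]
[[44,2],[50,0]]
[[2,18],[5,0],[44,2],[50,0]]
[[2,18],[5,0],[44,14],[50,0]]
[[2,18],[5,0],[21,2],[36,0],[44,14],[50,0]]
[[2,18],[5,0],[21,2],[36,0],[39,2],[44,14],[50,0]]
[[2,18],[5,0],[21,2],[36,8],[44,14],[50,0]]
[[2,18],[5,0],[21,2],[36,8],[44,14],[50,0]]
[[2,18],[5,0],[11,19],[17,0],[21,2],[36,8],[44,14],[50,0]]
[[2,18],[5,0],[11,19],[17,0],[21,2],[28,8],[44,14],[50,0]]
[[2,18],[5,0],[11,19],[17,0],[21,2],[28,8],[44,14],[50,0]]
[[2,18],[5,0],[11,19],[17,0],[21,2],[28,8],[44,14],[50,0]]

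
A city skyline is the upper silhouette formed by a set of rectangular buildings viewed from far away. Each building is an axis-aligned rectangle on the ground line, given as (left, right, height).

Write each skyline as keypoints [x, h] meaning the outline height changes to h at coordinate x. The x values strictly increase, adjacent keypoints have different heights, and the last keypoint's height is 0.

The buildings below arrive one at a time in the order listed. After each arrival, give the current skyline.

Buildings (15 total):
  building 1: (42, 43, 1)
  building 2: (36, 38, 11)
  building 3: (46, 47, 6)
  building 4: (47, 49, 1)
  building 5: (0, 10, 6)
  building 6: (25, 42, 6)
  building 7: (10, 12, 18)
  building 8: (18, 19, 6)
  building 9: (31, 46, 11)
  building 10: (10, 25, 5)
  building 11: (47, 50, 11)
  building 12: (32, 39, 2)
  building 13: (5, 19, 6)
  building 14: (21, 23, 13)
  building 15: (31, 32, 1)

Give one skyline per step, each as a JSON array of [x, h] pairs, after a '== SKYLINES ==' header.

== SKYLINES ==
[[42,1],[43,0]]
[[36,11],[38,0],[42,1],[43,0]]
[[36,11],[38,0],[42,1],[43,0],[46,6],[47,0]]
[[36,11],[38,0],[42,1],[43,0],[46,6],[47,1],[49,0]]
[[0,6],[10,0],[36,11],[38,0],[42,1],[43,0],[46,6],[47,1],[49,0]]
[[0,6],[10,0],[25,6],[36,11],[38,6],[42,1],[43,0],[46,6],[47,1],[49,0]]
[[0,6],[10,18],[12,0],[25,6],[36,11],[38,6],[42,1],[43,0],[46,6],[47,1],[49,0]]
[[0,6],[10,18],[12,0],[18,6],[19,0],[25,6],[36,11],[38,6],[42,1],[43,0],[46,6],[47,1],[49,0]]
[[0,6],[10,18],[12,0],[18,6],[19,0],[25,6],[31,11],[46,6],[47,1],[49,0]]
[[0,6],[10,18],[12,5],[18,6],[19,5],[25,6],[31,11],[46,6],[47,1],[49,0]]
[[0,6],[10,18],[12,5],[18,6],[19,5],[25,6],[31,11],[46,6],[47,11],[50,0]]
[[0,6],[10,18],[12,5],[18,6],[19,5],[25,6],[31,11],[46,6],[47,11],[50,0]]
[[0,6],[10,18],[12,6],[19,5],[25,6],[31,11],[46,6],[47,11],[50,0]]
[[0,6],[10,18],[12,6],[19,5],[21,13],[23,5],[25,6],[31,11],[46,6],[47,11],[50,0]]
[[0,6],[10,18],[12,6],[19,5],[21,13],[23,5],[25,6],[31,11],[46,6],[47,11],[50,0]]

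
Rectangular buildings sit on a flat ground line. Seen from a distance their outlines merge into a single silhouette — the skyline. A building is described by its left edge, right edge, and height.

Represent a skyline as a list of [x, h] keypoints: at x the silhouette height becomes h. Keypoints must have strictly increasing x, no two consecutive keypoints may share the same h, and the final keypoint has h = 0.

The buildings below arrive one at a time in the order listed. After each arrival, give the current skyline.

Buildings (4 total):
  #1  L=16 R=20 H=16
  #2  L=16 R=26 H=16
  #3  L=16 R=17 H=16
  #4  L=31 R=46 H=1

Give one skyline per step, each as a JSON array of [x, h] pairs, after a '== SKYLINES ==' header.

== SKYLINES ==
[[16,16],[20,0]]
[[16,16],[26,0]]
[[16,16],[26,0]]
[[16,16],[26,0],[31,1],[46,0]]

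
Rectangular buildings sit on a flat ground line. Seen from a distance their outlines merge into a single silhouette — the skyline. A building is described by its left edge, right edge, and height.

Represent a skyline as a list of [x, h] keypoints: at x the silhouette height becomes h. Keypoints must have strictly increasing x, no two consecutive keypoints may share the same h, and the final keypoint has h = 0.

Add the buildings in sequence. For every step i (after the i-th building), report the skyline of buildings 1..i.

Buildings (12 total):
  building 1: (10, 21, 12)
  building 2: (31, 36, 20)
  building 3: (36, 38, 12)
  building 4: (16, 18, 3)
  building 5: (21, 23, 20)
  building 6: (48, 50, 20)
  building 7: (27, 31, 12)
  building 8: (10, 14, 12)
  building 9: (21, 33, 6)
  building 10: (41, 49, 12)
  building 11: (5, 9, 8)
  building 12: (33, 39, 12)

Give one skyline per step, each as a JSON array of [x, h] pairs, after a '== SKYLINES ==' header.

== SKYLINES ==
[[10,12],[21,0]]
[[10,12],[21,0],[31,20],[36,0]]
[[10,12],[21,0],[31,20],[36,12],[38,0]]
[[10,12],[21,0],[31,20],[36,12],[38,0]]
[[10,12],[21,20],[23,0],[31,20],[36,12],[38,0]]
[[10,12],[21,20],[23,0],[31,20],[36,12],[38,0],[48,20],[50,0]]
[[10,12],[21,20],[23,0],[27,12],[31,20],[36,12],[38,0],[48,20],[50,0]]
[[10,12],[21,20],[23,0],[27,12],[31,20],[36,12],[38,0],[48,20],[50,0]]
[[10,12],[21,20],[23,6],[27,12],[31,20],[36,12],[38,0],[48,20],[50,0]]
[[10,12],[21,20],[23,6],[27,12],[31,20],[36,12],[38,0],[41,12],[48,20],[50,0]]
[[5,8],[9,0],[10,12],[21,20],[23,6],[27,12],[31,20],[36,12],[38,0],[41,12],[48,20],[50,0]]
[[5,8],[9,0],[10,12],[21,20],[23,6],[27,12],[31,20],[36,12],[39,0],[41,12],[48,20],[50,0]]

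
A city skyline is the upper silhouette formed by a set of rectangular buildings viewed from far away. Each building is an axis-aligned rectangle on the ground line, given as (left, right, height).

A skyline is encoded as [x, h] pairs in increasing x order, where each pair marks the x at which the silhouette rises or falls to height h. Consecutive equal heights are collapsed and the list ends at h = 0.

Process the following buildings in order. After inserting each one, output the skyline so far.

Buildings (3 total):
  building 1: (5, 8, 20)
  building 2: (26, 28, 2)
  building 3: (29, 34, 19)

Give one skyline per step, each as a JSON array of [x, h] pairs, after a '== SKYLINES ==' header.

== SKYLINES ==
[[5,20],[8,0]]
[[5,20],[8,0],[26,2],[28,0]]
[[5,20],[8,0],[26,2],[28,0],[29,19],[34,0]]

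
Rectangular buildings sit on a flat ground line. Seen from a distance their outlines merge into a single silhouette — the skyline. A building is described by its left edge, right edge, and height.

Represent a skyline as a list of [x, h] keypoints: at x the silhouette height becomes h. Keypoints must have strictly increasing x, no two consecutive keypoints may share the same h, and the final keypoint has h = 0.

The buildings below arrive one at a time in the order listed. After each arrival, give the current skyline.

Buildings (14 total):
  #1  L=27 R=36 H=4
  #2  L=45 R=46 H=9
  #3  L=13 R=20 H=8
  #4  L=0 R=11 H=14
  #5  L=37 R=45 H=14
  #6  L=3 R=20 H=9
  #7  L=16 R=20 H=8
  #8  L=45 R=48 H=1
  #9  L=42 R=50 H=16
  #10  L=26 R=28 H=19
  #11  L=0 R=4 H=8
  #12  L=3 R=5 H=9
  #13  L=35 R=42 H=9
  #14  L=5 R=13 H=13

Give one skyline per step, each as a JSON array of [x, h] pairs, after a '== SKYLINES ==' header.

== SKYLINES ==
[[27,4],[36,0]]
[[27,4],[36,0],[45,9],[46,0]]
[[13,8],[20,0],[27,4],[36,0],[45,9],[46,0]]
[[0,14],[11,0],[13,8],[20,0],[27,4],[36,0],[45,9],[46,0]]
[[0,14],[11,0],[13,8],[20,0],[27,4],[36,0],[37,14],[45,9],[46,0]]
[[0,14],[11,9],[20,0],[27,4],[36,0],[37,14],[45,9],[46,0]]
[[0,14],[11,9],[20,0],[27,4],[36,0],[37,14],[45,9],[46,0]]
[[0,14],[11,9],[20,0],[27,4],[36,0],[37,14],[45,9],[46,1],[48,0]]
[[0,14],[11,9],[20,0],[27,4],[36,0],[37,14],[42,16],[50,0]]
[[0,14],[11,9],[20,0],[26,19],[28,4],[36,0],[37,14],[42,16],[50,0]]
[[0,14],[11,9],[20,0],[26,19],[28,4],[36,0],[37,14],[42,16],[50,0]]
[[0,14],[11,9],[20,0],[26,19],[28,4],[36,0],[37,14],[42,16],[50,0]]
[[0,14],[11,9],[20,0],[26,19],[28,4],[35,9],[37,14],[42,16],[50,0]]
[[0,14],[11,13],[13,9],[20,0],[26,19],[28,4],[35,9],[37,14],[42,16],[50,0]]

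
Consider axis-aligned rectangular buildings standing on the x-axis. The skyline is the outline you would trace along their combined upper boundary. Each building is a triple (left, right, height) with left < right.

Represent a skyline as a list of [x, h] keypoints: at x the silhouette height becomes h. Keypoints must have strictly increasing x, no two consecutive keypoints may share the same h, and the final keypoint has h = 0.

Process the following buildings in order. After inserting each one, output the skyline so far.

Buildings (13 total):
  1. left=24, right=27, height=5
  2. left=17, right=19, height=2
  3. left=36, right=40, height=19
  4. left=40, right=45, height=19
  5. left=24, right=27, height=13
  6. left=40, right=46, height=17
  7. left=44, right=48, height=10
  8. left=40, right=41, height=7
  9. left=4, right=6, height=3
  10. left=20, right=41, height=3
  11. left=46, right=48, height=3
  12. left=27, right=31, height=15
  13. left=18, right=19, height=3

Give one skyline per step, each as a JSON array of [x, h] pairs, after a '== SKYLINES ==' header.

== SKYLINES ==
[[24,5],[27,0]]
[[17,2],[19,0],[24,5],[27,0]]
[[17,2],[19,0],[24,5],[27,0],[36,19],[40,0]]
[[17,2],[19,0],[24,5],[27,0],[36,19],[45,0]]
[[17,2],[19,0],[24,13],[27,0],[36,19],[45,0]]
[[17,2],[19,0],[24,13],[27,0],[36,19],[45,17],[46,0]]
[[17,2],[19,0],[24,13],[27,0],[36,19],[45,17],[46,10],[48,0]]
[[17,2],[19,0],[24,13],[27,0],[36,19],[45,17],[46,10],[48,0]]
[[4,3],[6,0],[17,2],[19,0],[24,13],[27,0],[36,19],[45,17],[46,10],[48,0]]
[[4,3],[6,0],[17,2],[19,0],[20,3],[24,13],[27,3],[36,19],[45,17],[46,10],[48,0]]
[[4,3],[6,0],[17,2],[19,0],[20,3],[24,13],[27,3],[36,19],[45,17],[46,10],[48,0]]
[[4,3],[6,0],[17,2],[19,0],[20,3],[24,13],[27,15],[31,3],[36,19],[45,17],[46,10],[48,0]]
[[4,3],[6,0],[17,2],[18,3],[19,0],[20,3],[24,13],[27,15],[31,3],[36,19],[45,17],[46,10],[48,0]]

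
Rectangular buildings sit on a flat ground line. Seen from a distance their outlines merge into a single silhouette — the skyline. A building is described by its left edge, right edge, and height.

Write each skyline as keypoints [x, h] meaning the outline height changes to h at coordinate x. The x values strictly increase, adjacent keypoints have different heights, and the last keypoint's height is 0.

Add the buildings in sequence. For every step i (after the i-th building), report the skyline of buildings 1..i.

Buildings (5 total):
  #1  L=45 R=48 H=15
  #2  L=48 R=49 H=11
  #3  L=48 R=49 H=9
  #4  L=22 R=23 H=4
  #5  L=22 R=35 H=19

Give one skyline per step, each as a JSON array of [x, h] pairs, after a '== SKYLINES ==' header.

== SKYLINES ==
[[45,15],[48,0]]
[[45,15],[48,11],[49,0]]
[[45,15],[48,11],[49,0]]
[[22,4],[23,0],[45,15],[48,11],[49,0]]
[[22,19],[35,0],[45,15],[48,11],[49,0]]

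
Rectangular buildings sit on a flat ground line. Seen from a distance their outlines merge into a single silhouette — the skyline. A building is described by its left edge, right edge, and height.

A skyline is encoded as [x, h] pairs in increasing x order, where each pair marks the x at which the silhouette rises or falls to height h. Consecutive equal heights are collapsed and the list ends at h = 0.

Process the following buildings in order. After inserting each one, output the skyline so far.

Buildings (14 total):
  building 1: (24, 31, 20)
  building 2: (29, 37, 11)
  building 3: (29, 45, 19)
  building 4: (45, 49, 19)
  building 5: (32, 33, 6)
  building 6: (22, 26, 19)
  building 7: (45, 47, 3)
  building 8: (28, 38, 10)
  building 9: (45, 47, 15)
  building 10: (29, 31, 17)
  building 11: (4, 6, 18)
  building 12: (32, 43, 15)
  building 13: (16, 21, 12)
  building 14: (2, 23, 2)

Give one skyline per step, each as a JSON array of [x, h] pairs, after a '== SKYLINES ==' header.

== SKYLINES ==
[[24,20],[31,0]]
[[24,20],[31,11],[37,0]]
[[24,20],[31,19],[45,0]]
[[24,20],[31,19],[49,0]]
[[24,20],[31,19],[49,0]]
[[22,19],[24,20],[31,19],[49,0]]
[[22,19],[24,20],[31,19],[49,0]]
[[22,19],[24,20],[31,19],[49,0]]
[[22,19],[24,20],[31,19],[49,0]]
[[22,19],[24,20],[31,19],[49,0]]
[[4,18],[6,0],[22,19],[24,20],[31,19],[49,0]]
[[4,18],[6,0],[22,19],[24,20],[31,19],[49,0]]
[[4,18],[6,0],[16,12],[21,0],[22,19],[24,20],[31,19],[49,0]]
[[2,2],[4,18],[6,2],[16,12],[21,2],[22,19],[24,20],[31,19],[49,0]]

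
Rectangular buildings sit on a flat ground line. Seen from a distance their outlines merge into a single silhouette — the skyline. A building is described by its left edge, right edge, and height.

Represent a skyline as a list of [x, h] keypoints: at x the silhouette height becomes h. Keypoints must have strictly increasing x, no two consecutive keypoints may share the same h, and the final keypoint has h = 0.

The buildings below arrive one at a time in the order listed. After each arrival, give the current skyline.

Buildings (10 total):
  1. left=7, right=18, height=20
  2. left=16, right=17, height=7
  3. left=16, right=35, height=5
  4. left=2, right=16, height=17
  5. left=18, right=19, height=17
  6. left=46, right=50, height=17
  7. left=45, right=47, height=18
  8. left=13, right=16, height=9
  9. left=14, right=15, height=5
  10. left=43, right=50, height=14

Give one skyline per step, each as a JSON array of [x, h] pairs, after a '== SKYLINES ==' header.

== SKYLINES ==
[[7,20],[18,0]]
[[7,20],[18,0]]
[[7,20],[18,5],[35,0]]
[[2,17],[7,20],[18,5],[35,0]]
[[2,17],[7,20],[18,17],[19,5],[35,0]]
[[2,17],[7,20],[18,17],[19,5],[35,0],[46,17],[50,0]]
[[2,17],[7,20],[18,17],[19,5],[35,0],[45,18],[47,17],[50,0]]
[[2,17],[7,20],[18,17],[19,5],[35,0],[45,18],[47,17],[50,0]]
[[2,17],[7,20],[18,17],[19,5],[35,0],[45,18],[47,17],[50,0]]
[[2,17],[7,20],[18,17],[19,5],[35,0],[43,14],[45,18],[47,17],[50,0]]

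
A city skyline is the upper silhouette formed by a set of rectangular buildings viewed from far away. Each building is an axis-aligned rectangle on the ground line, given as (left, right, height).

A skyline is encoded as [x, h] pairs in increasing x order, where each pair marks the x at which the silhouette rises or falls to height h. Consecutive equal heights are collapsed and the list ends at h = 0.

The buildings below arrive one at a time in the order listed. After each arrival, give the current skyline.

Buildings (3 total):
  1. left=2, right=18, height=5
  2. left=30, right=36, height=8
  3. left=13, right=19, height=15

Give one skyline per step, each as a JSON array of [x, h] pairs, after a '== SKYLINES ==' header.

== SKYLINES ==
[[2,5],[18,0]]
[[2,5],[18,0],[30,8],[36,0]]
[[2,5],[13,15],[19,0],[30,8],[36,0]]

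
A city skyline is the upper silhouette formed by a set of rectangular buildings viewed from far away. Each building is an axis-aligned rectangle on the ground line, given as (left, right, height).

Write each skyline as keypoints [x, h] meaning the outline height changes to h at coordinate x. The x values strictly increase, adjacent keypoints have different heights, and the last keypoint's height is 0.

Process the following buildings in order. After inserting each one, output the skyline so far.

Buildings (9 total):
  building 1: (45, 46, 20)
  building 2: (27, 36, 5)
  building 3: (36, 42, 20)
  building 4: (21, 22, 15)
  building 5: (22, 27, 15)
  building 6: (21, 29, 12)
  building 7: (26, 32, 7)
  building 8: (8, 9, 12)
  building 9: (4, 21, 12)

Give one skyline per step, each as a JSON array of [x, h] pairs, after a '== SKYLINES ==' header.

== SKYLINES ==
[[45,20],[46,0]]
[[27,5],[36,0],[45,20],[46,0]]
[[27,5],[36,20],[42,0],[45,20],[46,0]]
[[21,15],[22,0],[27,5],[36,20],[42,0],[45,20],[46,0]]
[[21,15],[27,5],[36,20],[42,0],[45,20],[46,0]]
[[21,15],[27,12],[29,5],[36,20],[42,0],[45,20],[46,0]]
[[21,15],[27,12],[29,7],[32,5],[36,20],[42,0],[45,20],[46,0]]
[[8,12],[9,0],[21,15],[27,12],[29,7],[32,5],[36,20],[42,0],[45,20],[46,0]]
[[4,12],[21,15],[27,12],[29,7],[32,5],[36,20],[42,0],[45,20],[46,0]]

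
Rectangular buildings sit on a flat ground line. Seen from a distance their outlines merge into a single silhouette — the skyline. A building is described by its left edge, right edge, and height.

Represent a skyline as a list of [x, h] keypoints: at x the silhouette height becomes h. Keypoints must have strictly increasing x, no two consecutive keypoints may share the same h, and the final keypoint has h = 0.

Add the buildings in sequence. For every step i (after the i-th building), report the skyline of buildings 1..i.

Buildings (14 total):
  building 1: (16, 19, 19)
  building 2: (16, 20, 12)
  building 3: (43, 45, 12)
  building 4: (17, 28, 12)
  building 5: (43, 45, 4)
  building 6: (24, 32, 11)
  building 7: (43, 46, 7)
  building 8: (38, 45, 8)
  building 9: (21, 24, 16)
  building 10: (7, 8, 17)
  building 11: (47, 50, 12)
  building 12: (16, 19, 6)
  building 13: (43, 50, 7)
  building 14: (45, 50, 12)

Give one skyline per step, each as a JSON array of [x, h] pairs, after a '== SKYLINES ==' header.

== SKYLINES ==
[[16,19],[19,0]]
[[16,19],[19,12],[20,0]]
[[16,19],[19,12],[20,0],[43,12],[45,0]]
[[16,19],[19,12],[28,0],[43,12],[45,0]]
[[16,19],[19,12],[28,0],[43,12],[45,0]]
[[16,19],[19,12],[28,11],[32,0],[43,12],[45,0]]
[[16,19],[19,12],[28,11],[32,0],[43,12],[45,7],[46,0]]
[[16,19],[19,12],[28,11],[32,0],[38,8],[43,12],[45,7],[46,0]]
[[16,19],[19,12],[21,16],[24,12],[28,11],[32,0],[38,8],[43,12],[45,7],[46,0]]
[[7,17],[8,0],[16,19],[19,12],[21,16],[24,12],[28,11],[32,0],[38,8],[43,12],[45,7],[46,0]]
[[7,17],[8,0],[16,19],[19,12],[21,16],[24,12],[28,11],[32,0],[38,8],[43,12],[45,7],[46,0],[47,12],[50,0]]
[[7,17],[8,0],[16,19],[19,12],[21,16],[24,12],[28,11],[32,0],[38,8],[43,12],[45,7],[46,0],[47,12],[50,0]]
[[7,17],[8,0],[16,19],[19,12],[21,16],[24,12],[28,11],[32,0],[38,8],[43,12],[45,7],[47,12],[50,0]]
[[7,17],[8,0],[16,19],[19,12],[21,16],[24,12],[28,11],[32,0],[38,8],[43,12],[50,0]]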